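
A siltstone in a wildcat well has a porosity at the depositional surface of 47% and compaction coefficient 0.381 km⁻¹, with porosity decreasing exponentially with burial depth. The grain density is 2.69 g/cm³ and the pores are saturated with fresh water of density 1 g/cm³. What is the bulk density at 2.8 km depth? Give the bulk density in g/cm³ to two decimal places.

2.42 g/cm³

Porosity at depth: n = 0.47·exp(−0.381×2.8) = 0.47×0.3441 = 0.1617
Bulk density: ρ_b = (1−n)ρ_g + n·ρ_f = 0.8383×2.69 + 0.1617×1
       = 2.255 + 0.162 = 2.417 g/cm³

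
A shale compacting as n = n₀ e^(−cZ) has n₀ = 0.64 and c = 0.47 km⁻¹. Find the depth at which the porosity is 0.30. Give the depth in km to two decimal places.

1.61 km

Invert Athy's law: Z = ln(n₀/n) / c
Z = ln(0.64/0.3) / 0.47 = ln(2.133) / 0.47 = 0.7577 / 0.47 = 1.612 km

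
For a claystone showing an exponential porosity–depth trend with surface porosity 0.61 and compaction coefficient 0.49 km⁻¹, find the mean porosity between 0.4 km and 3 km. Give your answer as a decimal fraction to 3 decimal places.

⟨n⟩ = (1/(Z₂−Z₁)) ∫ n₀ e^(−cZ) dZ = n₀·(e^(−c·Z₁) − e^(−c·Z₂)) / (c·(Z₂−Z₁))
e^(−0.49×0.4) = 0.8220; e^(−0.49×3) = 0.2299
⟨n⟩ = 0.61 × (0.8220 − 0.2299) / (0.49 × 2.6) = 0.61 × 0.4647 = 0.2835

0.283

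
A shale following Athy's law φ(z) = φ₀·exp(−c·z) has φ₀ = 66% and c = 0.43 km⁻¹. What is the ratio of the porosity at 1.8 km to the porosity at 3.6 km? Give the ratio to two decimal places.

2.17

φ(z₁)/φ(z₂) = e^(−c·z₁)/e^(−c·z₂) = e^{c(z₂−z₁)}
= exp(0.43 × 1.8) = exp(0.774) = 2.1684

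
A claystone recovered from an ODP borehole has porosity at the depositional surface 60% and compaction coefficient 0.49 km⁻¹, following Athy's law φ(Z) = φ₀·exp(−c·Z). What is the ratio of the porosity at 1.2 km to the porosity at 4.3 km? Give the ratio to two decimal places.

φ(Z₁)/φ(Z₂) = e^(−c·Z₁)/e^(−c·Z₂) = e^{c(Z₂−Z₁)}
= exp(0.49 × 3.1) = exp(1.519) = 4.5677

4.57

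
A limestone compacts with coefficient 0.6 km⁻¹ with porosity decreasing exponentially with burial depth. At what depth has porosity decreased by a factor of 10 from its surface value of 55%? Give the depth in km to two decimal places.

3.84 km

φ/φ₀ = 1/10 ⇒ exp(−k·d) = 1/10 ⇒ d = ln(10) / k
d = 2.3026 / 0.6 = 3.838 km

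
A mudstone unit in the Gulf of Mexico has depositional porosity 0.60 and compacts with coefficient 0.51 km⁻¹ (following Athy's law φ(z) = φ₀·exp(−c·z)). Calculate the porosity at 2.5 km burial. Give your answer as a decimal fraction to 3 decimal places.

0.168

φ = φ₀·exp(−c·z) = 0.6 × exp(−0.51 × 2.5) = 0.6 × exp(−1.275)
  = 0.6 × 0.2794 = 0.1677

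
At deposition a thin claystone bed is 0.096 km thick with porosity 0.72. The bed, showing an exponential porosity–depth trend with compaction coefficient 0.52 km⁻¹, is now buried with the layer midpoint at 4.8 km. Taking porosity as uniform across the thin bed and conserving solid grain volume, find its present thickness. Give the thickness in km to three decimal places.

0.029 km

Porosity at 4.8 km: φ = 0.72·exp(−0.52×4.8) = 0.0593
Solid-volume conservation: h(1−φ) = h₀(1−φ₀) ⇒ h = h₀·(1−φ₀)/(1−φ)
h = 0.096 × (1 − 0.72)/(1 − 0.0593) = 0.096 × 0.2977 = 0.0286 km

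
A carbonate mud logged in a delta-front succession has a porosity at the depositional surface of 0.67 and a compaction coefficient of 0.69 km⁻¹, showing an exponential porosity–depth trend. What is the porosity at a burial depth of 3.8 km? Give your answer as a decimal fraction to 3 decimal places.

φ = φ₀·exp(−β·d) = 0.67 × exp(−0.69 × 3.8) = 0.67 × exp(−2.622)
  = 0.67 × 0.0727 = 0.0487

0.049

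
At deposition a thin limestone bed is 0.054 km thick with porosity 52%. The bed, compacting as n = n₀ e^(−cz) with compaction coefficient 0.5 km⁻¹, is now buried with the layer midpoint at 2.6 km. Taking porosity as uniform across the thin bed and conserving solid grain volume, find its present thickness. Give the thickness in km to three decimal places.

Porosity at 2.6 km: n = 0.52·exp(−0.5×2.6) = 0.1417
Solid-volume conservation: h(1−n) = h₀(1−n₀) ⇒ h = h₀·(1−n₀)/(1−n)
h = 0.054 × (1 − 0.52)/(1 − 0.1417) = 0.054 × 0.5593 = 0.0302 km

0.030 km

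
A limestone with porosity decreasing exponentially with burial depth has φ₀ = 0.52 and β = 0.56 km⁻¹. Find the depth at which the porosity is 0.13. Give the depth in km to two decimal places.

2.48 km

Invert Athy's law: Z = ln(φ₀/φ) / β
Z = ln(0.52/0.13) / 0.56 = ln(4) / 0.56 = 1.3863 / 0.56 = 2.476 km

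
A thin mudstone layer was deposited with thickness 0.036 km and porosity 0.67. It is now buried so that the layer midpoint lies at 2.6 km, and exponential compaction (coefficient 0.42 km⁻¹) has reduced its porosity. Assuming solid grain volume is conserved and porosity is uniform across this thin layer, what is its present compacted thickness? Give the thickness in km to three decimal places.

0.015 km

Porosity at 2.6 km: φ = 0.67·exp(−0.42×2.6) = 0.2248
Solid-volume conservation: h(1−φ) = h₀(1−φ₀) ⇒ h = h₀·(1−φ₀)/(1−φ)
h = 0.036 × (1 − 0.67)/(1 − 0.2248) = 0.036 × 0.4257 = 0.0153 km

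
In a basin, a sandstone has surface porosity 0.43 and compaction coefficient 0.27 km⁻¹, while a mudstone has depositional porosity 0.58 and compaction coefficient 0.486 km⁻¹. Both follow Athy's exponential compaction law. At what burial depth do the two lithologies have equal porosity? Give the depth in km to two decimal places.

1.39 km

Set φ₀ₐ e^(−cₐZ) = φ₀ᵦ e^(−cᵦZ) ⇒ ln(φ₀ₐ/φ₀ᵦ) = (cₐ − cᵦ)·Z
Z = ln(0.43/0.58) / (0.27 − 0.486) = -0.2992 / -0.216 = 1.385 km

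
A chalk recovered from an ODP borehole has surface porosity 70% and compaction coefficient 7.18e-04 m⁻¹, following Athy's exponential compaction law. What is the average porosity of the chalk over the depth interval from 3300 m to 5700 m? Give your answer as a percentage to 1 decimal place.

Working in km (1 km = 1000 m; β in km⁻¹ = β in m⁻¹ × 1000):
⟨phi⟩ = (1/(d₂−d₁)) ∫ phi₀ e^(−βd) dd = phi₀·(e^(−β·d₁) − e^(−β·d₂)) / (β·(d₂−d₁))
e^(−0.718×3.3) = 0.0935; e^(−0.718×5.7) = 0.0167
⟨phi⟩ = 0.7 × (0.0935 − 0.0167) / (0.718 × 2.4) = 0.7 × 0.0446 = 0.0312

3.1%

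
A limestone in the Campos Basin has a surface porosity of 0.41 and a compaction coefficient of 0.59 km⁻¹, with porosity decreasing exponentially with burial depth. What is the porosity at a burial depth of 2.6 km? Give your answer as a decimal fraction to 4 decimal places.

0.0884

φ = φ₀·exp(−c·z) = 0.41 × exp(−0.59 × 2.6) = 0.41 × exp(−1.534)
  = 0.41 × 0.2157 = 0.0884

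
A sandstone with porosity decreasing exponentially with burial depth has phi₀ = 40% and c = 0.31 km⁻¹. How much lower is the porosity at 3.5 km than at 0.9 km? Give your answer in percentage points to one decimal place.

phi(0.9) = 0.4·e^(−0.31×0.9) = 0.3026
phi(3.5) = 0.4·e^(−0.31×3.5) = 0.1352
Δphi = 0.3026 − 0.1352 = 0.1675

16.7 percentage points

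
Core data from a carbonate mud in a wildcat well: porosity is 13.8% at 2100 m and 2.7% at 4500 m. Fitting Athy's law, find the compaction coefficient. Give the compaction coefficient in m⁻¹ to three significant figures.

0.000680 m⁻¹

Working in km (1 km = 1000 m; c in km⁻¹ = c in m⁻¹ × 1000):
Athy: phi(z) = phi₀ e^(−cz) ⇒ phi₁/phi₂ = e^{c(z₂−z₁)} ⇒ c = ln(phi₁/phi₂)/(z₂−z₁)
c = ln(0.138/0.027) / (4.5 − 2.1) = ln(5.111) / 2.4 = 1.6314 / 2.4 = 0.6798 km⁻¹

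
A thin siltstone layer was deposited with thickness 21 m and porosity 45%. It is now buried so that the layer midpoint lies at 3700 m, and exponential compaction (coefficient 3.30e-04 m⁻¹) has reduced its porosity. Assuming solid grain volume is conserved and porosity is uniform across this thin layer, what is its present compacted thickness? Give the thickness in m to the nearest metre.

13 m

Working in km (1 km = 1000 m; k in km⁻¹ = k in m⁻¹ × 1000):
Porosity at 3.7 km: phi = 0.45·exp(−0.33×3.7) = 0.1327
Solid-volume conservation: h(1−phi) = h₀(1−phi₀) ⇒ h = h₀·(1−phi₀)/(1−phi)
h = 0.021 × (1 − 0.45)/(1 − 0.1327) = 0.021 × 0.6342 = 0.0133 km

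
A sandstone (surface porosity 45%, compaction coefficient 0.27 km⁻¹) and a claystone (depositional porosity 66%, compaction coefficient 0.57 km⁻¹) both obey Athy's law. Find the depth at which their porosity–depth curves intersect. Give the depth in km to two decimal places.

1.28 km

Set φ₀ₐ e^(−βₐd) = φ₀ᵦ e^(−βᵦd) ⇒ ln(φ₀ₐ/φ₀ᵦ) = (βₐ − βᵦ)·d
d = ln(0.45/0.66) / (0.27 − 0.57) = -0.3830 / -0.3 = 1.277 km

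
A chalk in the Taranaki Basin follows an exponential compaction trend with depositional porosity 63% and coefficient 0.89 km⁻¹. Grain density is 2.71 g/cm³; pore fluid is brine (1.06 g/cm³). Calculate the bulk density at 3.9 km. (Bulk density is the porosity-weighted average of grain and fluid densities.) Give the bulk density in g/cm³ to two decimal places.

2.68 g/cm³

Porosity at depth: phi = 0.63·exp(−0.89×3.9) = 0.63×0.0311 = 0.0196
Bulk density: ρ_b = (1−phi)ρ_g + phi·ρ_f = 0.9804×2.71 + 0.0196×1.06
       = 2.657 + 0.021 = 2.678 g/cm³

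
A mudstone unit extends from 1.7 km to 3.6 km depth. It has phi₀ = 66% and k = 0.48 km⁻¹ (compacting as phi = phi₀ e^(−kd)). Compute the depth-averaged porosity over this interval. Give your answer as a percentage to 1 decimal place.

⟨phi⟩ = (1/(d₂−d₁)) ∫ phi₀ e^(−kd) dd = phi₀·(e^(−k·d₁) − e^(−k·d₂)) / (k·(d₂−d₁))
e^(−0.48×1.7) = 0.4422; e^(−0.48×3.6) = 0.1776
⟨phi⟩ = 0.66 × (0.4422 − 0.1776) / (0.48 × 1.9) = 0.66 × 0.2901 = 0.1915

19.1%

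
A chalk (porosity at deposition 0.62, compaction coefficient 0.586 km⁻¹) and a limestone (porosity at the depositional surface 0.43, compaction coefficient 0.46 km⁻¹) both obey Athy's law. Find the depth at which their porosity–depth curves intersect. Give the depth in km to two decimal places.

Set n₀ₐ e^(−βₐz) = n₀ᵦ e^(−βᵦz) ⇒ ln(n₀ₐ/n₀ᵦ) = (βₐ − βᵦ)·z
z = ln(0.62/0.43) / (0.586 − 0.46) = 0.3659 / 0.126 = 2.904 km

2.90 km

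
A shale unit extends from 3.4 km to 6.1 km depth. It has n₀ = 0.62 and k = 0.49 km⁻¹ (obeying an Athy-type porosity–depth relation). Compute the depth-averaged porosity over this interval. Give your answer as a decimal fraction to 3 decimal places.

⟨n⟩ = (1/(Z₂−Z₁)) ∫ n₀ e^(−kZ) dZ = n₀·(e^(−k·Z₁) − e^(−k·Z₂)) / (k·(Z₂−Z₁))
e^(−0.49×3.4) = 0.1890; e^(−0.49×6.1) = 0.0503
⟨n⟩ = 0.62 × (0.1890 − 0.0503) / (0.49 × 2.7) = 0.62 × 0.1048 = 0.0650

0.065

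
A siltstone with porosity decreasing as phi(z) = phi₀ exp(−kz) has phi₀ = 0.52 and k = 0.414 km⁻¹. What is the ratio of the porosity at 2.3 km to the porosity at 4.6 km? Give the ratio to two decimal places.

2.59

phi(z₁)/phi(z₂) = e^(−k·z₁)/e^(−k·z₂) = e^{k(z₂−z₁)}
= exp(0.414 × 2.3) = exp(0.9522) = 2.5914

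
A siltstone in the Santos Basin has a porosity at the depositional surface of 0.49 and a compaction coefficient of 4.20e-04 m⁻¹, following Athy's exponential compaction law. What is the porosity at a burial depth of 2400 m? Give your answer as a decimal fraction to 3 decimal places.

0.179

Working in km (1 km = 1000 m; β in km⁻¹ = β in m⁻¹ × 1000):
φ = φ₀·exp(−β·d) = 0.49 × exp(−0.42 × 2.4) = 0.49 × exp(−1.008)
  = 0.49 × 0.3649 = 0.1788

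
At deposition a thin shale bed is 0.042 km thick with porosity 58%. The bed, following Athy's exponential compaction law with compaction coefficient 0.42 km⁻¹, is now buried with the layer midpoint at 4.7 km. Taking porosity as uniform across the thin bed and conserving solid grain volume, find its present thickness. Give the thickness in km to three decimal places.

Porosity at 4.7 km: n = 0.58·exp(−0.42×4.7) = 0.0806
Solid-volume conservation: h(1−n) = h₀(1−n₀) ⇒ h = h₀·(1−n₀)/(1−n)
h = 0.042 × (1 − 0.58)/(1 − 0.0806) = 0.042 × 0.4568 = 0.0192 km

0.019 km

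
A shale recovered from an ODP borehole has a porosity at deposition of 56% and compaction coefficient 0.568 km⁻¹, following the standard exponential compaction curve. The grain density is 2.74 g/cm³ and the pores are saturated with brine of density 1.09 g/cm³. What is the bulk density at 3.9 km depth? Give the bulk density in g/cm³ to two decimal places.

Porosity at depth: n = 0.56·exp(−0.568×3.9) = 0.56×0.1091 = 0.0611
Bulk density: ρ_b = (1−n)ρ_g + n·ρ_f = 0.9389×2.74 + 0.0611×1.09
       = 2.573 + 0.067 = 2.639 g/cm³

2.64 g/cm³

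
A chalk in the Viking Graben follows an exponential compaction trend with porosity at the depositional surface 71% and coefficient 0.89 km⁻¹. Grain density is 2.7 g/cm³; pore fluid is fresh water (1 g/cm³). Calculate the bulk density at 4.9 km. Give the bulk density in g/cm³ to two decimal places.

2.68 g/cm³

Porosity at depth: n = 0.71·exp(−0.89×4.9) = 0.71×0.0128 = 0.0091
Bulk density: ρ_b = (1−n)ρ_g + n·ρ_f = 0.9909×2.7 + 0.0091×1
       = 2.676 + 0.009 = 2.685 g/cm³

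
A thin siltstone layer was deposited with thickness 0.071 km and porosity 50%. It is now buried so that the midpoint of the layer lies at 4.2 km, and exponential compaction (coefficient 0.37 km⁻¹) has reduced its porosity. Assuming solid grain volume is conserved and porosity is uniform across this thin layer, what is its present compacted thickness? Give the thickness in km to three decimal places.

0.040 km

Porosity at 4.2 km: n = 0.5·exp(−0.37×4.2) = 0.1057
Solid-volume conservation: h(1−n) = h₀(1−n₀) ⇒ h = h₀·(1−n₀)/(1−n)
h = 0.071 × (1 − 0.5)/(1 − 0.1057) = 0.071 × 0.5591 = 0.0397 km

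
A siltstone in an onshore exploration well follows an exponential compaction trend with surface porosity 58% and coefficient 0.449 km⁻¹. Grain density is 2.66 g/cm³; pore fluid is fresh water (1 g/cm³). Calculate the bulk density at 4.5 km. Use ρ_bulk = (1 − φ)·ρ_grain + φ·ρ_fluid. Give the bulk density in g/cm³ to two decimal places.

Porosity at depth: n = 0.58·exp(−0.449×4.5) = 0.58×0.1326 = 0.0769
Bulk density: ρ_b = (1−n)ρ_g + n·ρ_f = 0.9231×2.66 + 0.0769×1
       = 2.455 + 0.077 = 2.532 g/cm³

2.53 g/cm³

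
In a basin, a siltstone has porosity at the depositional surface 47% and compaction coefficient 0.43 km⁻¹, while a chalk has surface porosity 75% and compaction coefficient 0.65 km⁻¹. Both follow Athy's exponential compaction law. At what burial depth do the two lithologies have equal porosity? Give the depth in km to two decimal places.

Set phi₀ₐ e^(−cₐZ) = phi₀ᵦ e^(−cᵦZ) ⇒ ln(phi₀ₐ/phi₀ᵦ) = (cₐ − cᵦ)·Z
Z = ln(0.47/0.75) / (0.43 − 0.65) = -0.4673 / -0.22 = 2.124 km

2.12 km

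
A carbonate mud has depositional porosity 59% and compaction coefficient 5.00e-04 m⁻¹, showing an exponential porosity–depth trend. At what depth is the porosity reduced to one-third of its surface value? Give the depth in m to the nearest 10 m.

2200 m

Working in km (1 km = 1000 m; k in km⁻¹ = k in m⁻¹ × 1000):
n/n₀ = 1/3 ⇒ exp(−k·d) = 1/3 ⇒ d = ln(3) / k
d = 1.0986 / 0.5 = 2.197 km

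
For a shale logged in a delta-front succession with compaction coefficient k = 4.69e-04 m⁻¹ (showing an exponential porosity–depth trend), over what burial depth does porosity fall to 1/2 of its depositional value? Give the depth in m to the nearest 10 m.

Working in km (1 km = 1000 m; k in km⁻¹ = k in m⁻¹ × 1000):
phi/phi₀ = 1/2 ⇒ exp(−k·z) = 1/2 ⇒ z = ln(2) / k
z = 0.6931 / 0.469 = 1.478 km

1480 m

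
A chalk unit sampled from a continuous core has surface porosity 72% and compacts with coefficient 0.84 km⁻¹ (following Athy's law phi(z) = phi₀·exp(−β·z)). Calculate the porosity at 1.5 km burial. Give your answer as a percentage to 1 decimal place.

20.4%

phi = phi₀·exp(−β·z) = 0.72 × exp(−0.84 × 1.5) = 0.72 × exp(−1.26)
  = 0.72 × 0.2837 = 0.2042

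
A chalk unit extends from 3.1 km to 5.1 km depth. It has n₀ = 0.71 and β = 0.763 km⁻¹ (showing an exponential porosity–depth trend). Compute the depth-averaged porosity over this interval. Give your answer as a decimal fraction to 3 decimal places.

0.034

⟨n⟩ = (1/(Z₂−Z₁)) ∫ n₀ e^(−βZ) dZ = n₀·(e^(−β·Z₁) − e^(−β·Z₂)) / (β·(Z₂−Z₁))
e^(−0.763×3.1) = 0.0939; e^(−0.763×5.1) = 0.0204
⟨n⟩ = 0.71 × (0.0939 − 0.0204) / (0.763 × 2) = 0.71 × 0.0482 = 0.0342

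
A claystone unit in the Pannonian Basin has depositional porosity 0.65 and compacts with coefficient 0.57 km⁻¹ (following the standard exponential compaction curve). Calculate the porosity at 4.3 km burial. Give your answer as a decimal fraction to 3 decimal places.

0.056

φ = φ₀·exp(−β·d) = 0.65 × exp(−0.57 × 4.3) = 0.65 × exp(−2.451)
  = 0.65 × 0.0862 = 0.0560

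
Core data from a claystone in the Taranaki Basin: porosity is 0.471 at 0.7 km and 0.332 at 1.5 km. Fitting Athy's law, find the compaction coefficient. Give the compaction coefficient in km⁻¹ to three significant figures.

Athy: phi(z) = phi₀ e^(−cz) ⇒ phi₁/phi₂ = e^{c(z₂−z₁)} ⇒ c = ln(phi₁/phi₂)/(z₂−z₁)
c = ln(0.471/0.332) / (1.5 − 0.7) = ln(1.419) / 0.8 = 0.3497 / 0.8 = 0.4372 km⁻¹

0.437 km⁻¹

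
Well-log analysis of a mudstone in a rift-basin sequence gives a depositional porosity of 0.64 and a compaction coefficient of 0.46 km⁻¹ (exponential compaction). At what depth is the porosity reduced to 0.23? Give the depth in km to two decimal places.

2.22 km

Invert Athy's law: d = ln(φ₀/φ) / c
d = ln(0.64/0.23) / 0.46 = ln(2.783) / 0.46 = 1.0234 / 0.46 = 2.225 km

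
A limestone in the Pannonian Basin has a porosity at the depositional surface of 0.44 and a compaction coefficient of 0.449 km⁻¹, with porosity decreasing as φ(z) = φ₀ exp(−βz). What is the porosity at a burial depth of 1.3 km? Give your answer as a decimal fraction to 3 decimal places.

φ = φ₀·exp(−β·z) = 0.44 × exp(−0.449 × 1.3) = 0.44 × exp(−0.5837)
  = 0.44 × 0.5578 = 0.2454

0.245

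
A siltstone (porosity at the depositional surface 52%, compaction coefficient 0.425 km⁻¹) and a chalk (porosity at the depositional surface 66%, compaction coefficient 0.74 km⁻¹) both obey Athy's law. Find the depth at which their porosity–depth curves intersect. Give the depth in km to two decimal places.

Set φ₀ₐ e^(−cₐd) = φ₀ᵦ e^(−cᵦd) ⇒ ln(φ₀ₐ/φ₀ᵦ) = (cₐ − cᵦ)·d
d = ln(0.52/0.66) / (0.425 − 0.74) = -0.2384 / -0.315 = 0.757 km

0.76 km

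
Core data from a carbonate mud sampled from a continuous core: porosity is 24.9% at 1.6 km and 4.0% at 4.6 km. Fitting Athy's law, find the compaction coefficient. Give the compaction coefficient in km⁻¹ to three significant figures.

Athy: φ(d) = φ₀ e^(−cd) ⇒ φ₁/φ₂ = e^{c(d₂−d₁)} ⇒ c = ln(φ₁/φ₂)/(d₂−d₁)
c = ln(0.249/0.04) / (4.6 − 1.6) = ln(6.225) / 3 = 1.8286 / 3 = 0.6095 km⁻¹

0.610 km⁻¹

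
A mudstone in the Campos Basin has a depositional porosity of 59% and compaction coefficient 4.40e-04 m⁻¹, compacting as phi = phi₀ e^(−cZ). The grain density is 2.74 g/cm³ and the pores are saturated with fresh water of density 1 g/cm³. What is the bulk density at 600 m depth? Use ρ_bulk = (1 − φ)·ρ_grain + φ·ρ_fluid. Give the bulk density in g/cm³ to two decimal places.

1.95 g/cm³

Working in km (1 km = 1000 m; c in km⁻¹ = c in m⁻¹ × 1000):
Porosity at depth: phi = 0.59·exp(−0.44×0.6) = 0.59×0.7680 = 0.4531
Bulk density: ρ_b = (1−phi)ρ_g + phi·ρ_f = 0.5469×2.74 + 0.4531×1
       = 1.498 + 0.453 = 1.952 g/cm³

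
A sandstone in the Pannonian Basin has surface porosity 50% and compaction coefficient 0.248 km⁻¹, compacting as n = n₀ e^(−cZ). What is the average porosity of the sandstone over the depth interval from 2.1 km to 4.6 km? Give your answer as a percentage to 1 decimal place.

⟨n⟩ = (1/(Z₂−Z₁)) ∫ n₀ e^(−cZ) dZ = n₀·(e^(−c·Z₁) − e^(−c·Z₂)) / (c·(Z₂−Z₁))
e^(−0.248×2.1) = 0.5940; e^(−0.248×4.6) = 0.3196
⟨n⟩ = 0.5 × (0.5940 − 0.3196) / (0.248 × 2.5) = 0.5 × 0.4427 = 0.2214

22.1%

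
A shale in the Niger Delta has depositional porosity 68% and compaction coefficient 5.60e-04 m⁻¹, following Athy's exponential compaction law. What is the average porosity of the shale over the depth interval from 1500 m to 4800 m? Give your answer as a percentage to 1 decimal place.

Working in km (1 km = 1000 m; β in km⁻¹ = β in m⁻¹ × 1000):
⟨φ⟩ = (1/(z₂−z₁)) ∫ φ₀ e^(−βz) dz = φ₀·(e^(−β·z₁) − e^(−β·z₂)) / (β·(z₂−z₁))
e^(−0.56×1.5) = 0.4317; e^(−0.56×4.8) = 0.0680
⟨φ⟩ = 0.68 × (0.4317 − 0.0680) / (0.56 × 3.3) = 0.68 × 0.1968 = 0.1338

13.4%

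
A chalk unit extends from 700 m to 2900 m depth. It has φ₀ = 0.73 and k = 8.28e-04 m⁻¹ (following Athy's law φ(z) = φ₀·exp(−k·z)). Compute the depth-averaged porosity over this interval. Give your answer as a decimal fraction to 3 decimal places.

Working in km (1 km = 1000 m; k in km⁻¹ = k in m⁻¹ × 1000):
⟨φ⟩ = (1/(z₂−z₁)) ∫ φ₀ e^(−kz) dz = φ₀·(e^(−k·z₁) − e^(−k·z₂)) / (k·(z₂−z₁))
e^(−0.828×0.7) = 0.5601; e^(−0.828×2.9) = 0.0906
⟨φ⟩ = 0.73 × (0.5601 − 0.0906) / (0.828 × 2.2) = 0.73 × 0.2577 = 0.1882

0.188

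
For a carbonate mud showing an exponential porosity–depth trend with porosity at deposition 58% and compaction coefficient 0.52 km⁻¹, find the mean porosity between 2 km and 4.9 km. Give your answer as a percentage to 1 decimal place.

10.6%

⟨phi⟩ = (1/(Z₂−Z₁)) ∫ phi₀ e^(−cZ) dZ = phi₀·(e^(−c·Z₁) − e^(−c·Z₂)) / (c·(Z₂−Z₁))
e^(−0.52×2) = 0.3535; e^(−0.52×4.9) = 0.0782
⟨phi⟩ = 0.58 × (0.3535 − 0.0782) / (0.52 × 2.9) = 0.58 × 0.1825 = 0.1059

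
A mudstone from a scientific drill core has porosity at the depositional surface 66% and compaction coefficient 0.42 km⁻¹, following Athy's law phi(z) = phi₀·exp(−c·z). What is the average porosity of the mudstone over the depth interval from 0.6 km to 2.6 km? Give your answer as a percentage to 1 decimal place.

⟨phi⟩ = (1/(z₂−z₁)) ∫ phi₀ e^(−cz) dz = phi₀·(e^(−c·z₁) − e^(−c·z₂)) / (c·(z₂−z₁))
e^(−0.42×0.6) = 0.7772; e^(−0.42×2.6) = 0.3355
⟨phi⟩ = 0.66 × (0.7772 − 0.3355) / (0.42 × 2) = 0.66 × 0.5258 = 0.3471

34.7%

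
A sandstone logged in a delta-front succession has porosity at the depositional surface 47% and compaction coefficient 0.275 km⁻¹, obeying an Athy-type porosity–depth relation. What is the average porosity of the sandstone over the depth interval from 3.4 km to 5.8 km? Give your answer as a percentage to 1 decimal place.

13.5%

⟨φ⟩ = (1/(Z₂−Z₁)) ∫ φ₀ e^(−kZ) dZ = φ₀·(e^(−k·Z₁) − e^(−k·Z₂)) / (k·(Z₂−Z₁))
e^(−0.275×3.4) = 0.3926; e^(−0.275×5.8) = 0.2029
⟨φ⟩ = 0.47 × (0.3926 − 0.2029) / (0.275 × 2.4) = 0.47 × 0.2874 = 0.1351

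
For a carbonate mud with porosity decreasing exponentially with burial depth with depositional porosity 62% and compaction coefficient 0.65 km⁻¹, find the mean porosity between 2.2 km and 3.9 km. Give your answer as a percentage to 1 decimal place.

9.0%

⟨φ⟩ = (1/(d₂−d₁)) ∫ φ₀ e^(−cd) dd = φ₀·(e^(−c·d₁) − e^(−c·d₂)) / (c·(d₂−d₁))
e^(−0.65×2.2) = 0.2393; e^(−0.65×3.9) = 0.0793
⟨φ⟩ = 0.62 × (0.2393 − 0.0793) / (0.65 × 1.7) = 0.62 × 0.1448 = 0.0898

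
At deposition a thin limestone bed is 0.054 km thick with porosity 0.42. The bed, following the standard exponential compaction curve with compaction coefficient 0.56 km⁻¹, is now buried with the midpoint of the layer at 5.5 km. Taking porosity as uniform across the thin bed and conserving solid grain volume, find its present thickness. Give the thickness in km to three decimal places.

0.032 km

Porosity at 5.5 km: n = 0.42·exp(−0.56×5.5) = 0.0193
Solid-volume conservation: h(1−n) = h₀(1−n₀) ⇒ h = h₀·(1−n₀)/(1−n)
h = 0.054 × (1 − 0.42)/(1 − 0.0193) = 0.054 × 0.5914 = 0.0319 km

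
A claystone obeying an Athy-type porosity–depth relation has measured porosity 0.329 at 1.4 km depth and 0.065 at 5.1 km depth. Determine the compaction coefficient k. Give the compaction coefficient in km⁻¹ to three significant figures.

Athy: n(z) = n₀ e^(−kz) ⇒ n₁/n₂ = e^{k(z₂−z₁)} ⇒ k = ln(n₁/n₂)/(z₂−z₁)
k = ln(0.329/0.065) / (5.1 − 1.4) = ln(5.062) / 3.7 = 1.6217 / 3.7 = 0.4383 km⁻¹

0.438 km⁻¹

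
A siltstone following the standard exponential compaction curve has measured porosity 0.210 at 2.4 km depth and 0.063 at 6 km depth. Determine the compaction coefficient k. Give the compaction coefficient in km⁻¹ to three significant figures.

Athy: n(d) = n₀ e^(−kd) ⇒ n₁/n₂ = e^{k(d₂−d₁)} ⇒ k = ln(n₁/n₂)/(d₂−d₁)
k = ln(0.21/0.063) / (6 − 2.4) = ln(3.333) / 3.6 = 1.2040 / 3.6 = 0.3344 km⁻¹

0.334 km⁻¹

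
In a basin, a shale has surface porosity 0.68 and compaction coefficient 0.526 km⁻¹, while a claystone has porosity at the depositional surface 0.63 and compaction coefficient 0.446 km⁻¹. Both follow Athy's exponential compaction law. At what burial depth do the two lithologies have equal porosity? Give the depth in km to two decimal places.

Set φ₀ₐ e^(−cₐz) = φ₀ᵦ e^(−cᵦz) ⇒ ln(φ₀ₐ/φ₀ᵦ) = (cₐ − cᵦ)·z
z = ln(0.68/0.63) / (0.526 − 0.446) = 0.0764 / 0.08 = 0.955 km

0.95 km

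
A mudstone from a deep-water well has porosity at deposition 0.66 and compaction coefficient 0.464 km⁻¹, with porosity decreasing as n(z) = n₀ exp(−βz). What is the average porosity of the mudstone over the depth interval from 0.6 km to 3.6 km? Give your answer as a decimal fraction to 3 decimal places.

0.270

⟨n⟩ = (1/(z₂−z₁)) ∫ n₀ e^(−βz) dz = n₀·(e^(−β·z₁) − e^(−β·z₂)) / (β·(z₂−z₁))
e^(−0.464×0.6) = 0.7570; e^(−0.464×3.6) = 0.1882
⟨n⟩ = 0.66 × (0.7570 − 0.1882) / (0.464 × 3) = 0.66 × 0.4086 = 0.2697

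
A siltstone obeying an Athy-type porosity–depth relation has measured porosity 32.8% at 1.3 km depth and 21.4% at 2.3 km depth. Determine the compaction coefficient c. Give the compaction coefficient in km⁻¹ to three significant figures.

0.427 km⁻¹

Athy: n(Z) = n₀ e^(−cZ) ⇒ n₁/n₂ = e^{c(Z₂−Z₁)} ⇒ c = ln(n₁/n₂)/(Z₂−Z₁)
c = ln(0.328/0.214) / (2.3 − 1.3) = ln(1.533) / 1 = 0.4270 / 1 = 0.427 km⁻¹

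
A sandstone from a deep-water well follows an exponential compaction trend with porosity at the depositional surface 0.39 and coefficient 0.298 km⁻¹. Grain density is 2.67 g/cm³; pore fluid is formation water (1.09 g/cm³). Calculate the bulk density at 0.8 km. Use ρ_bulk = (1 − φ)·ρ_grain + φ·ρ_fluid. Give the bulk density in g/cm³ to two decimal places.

2.18 g/cm³

Porosity at depth: φ = 0.39·exp(−0.298×0.8) = 0.39×0.7879 = 0.3073
Bulk density: ρ_b = (1−φ)ρ_g + φ·ρ_f = 0.6927×2.67 + 0.3073×1.09
       = 1.850 + 0.335 = 2.185 g/cm³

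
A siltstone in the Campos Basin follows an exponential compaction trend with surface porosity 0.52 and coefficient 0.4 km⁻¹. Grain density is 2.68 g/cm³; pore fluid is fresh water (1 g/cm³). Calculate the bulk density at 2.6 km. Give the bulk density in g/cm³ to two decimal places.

2.37 g/cm³

Porosity at depth: phi = 0.52·exp(−0.4×2.6) = 0.52×0.3535 = 0.1838
Bulk density: ρ_b = (1−phi)ρ_g + phi·ρ_f = 0.8162×2.68 + 0.1838×1
       = 2.187 + 0.184 = 2.371 g/cm³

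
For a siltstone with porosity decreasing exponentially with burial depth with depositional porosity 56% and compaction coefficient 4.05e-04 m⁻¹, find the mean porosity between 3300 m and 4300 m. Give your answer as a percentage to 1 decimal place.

Working in km (1 km = 1000 m; k in km⁻¹ = k in m⁻¹ × 1000):
⟨n⟩ = (1/(Z₂−Z₁)) ∫ n₀ e^(−kZ) dZ = n₀·(e^(−k·Z₁) − e^(−k·Z₂)) / (k·(Z₂−Z₁))
e^(−0.405×3.3) = 0.2628; e^(−0.405×4.3) = 0.1753
⟨n⟩ = 0.56 × (0.2628 − 0.1753) / (0.405 × 1) = 0.56 × 0.2161 = 0.1210

12.1%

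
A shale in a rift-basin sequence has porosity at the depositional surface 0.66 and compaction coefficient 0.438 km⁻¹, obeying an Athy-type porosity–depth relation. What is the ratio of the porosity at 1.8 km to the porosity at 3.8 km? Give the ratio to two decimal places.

φ(d₁)/φ(d₂) = e^(−β·d₁)/e^(−β·d₂) = e^{β(d₂−d₁)}
= exp(0.438 × 2) = exp(0.876) = 2.4013

2.40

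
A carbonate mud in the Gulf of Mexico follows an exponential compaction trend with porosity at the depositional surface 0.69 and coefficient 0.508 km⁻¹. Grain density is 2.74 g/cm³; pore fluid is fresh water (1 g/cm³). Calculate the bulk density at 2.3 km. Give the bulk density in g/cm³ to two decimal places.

2.37 g/cm³

Porosity at depth: φ = 0.69·exp(−0.508×2.3) = 0.69×0.3109 = 0.2145
Bulk density: ρ_b = (1−φ)ρ_g + φ·ρ_f = 0.7855×2.74 + 0.2145×1
       = 2.152 + 0.214 = 2.367 g/cm³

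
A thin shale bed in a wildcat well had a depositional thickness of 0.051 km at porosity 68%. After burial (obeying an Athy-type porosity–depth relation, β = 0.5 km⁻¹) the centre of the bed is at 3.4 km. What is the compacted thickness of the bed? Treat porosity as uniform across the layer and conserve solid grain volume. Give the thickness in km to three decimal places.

Porosity at 3.4 km: phi = 0.68·exp(−0.5×3.4) = 0.1242
Solid-volume conservation: h(1−phi) = h₀(1−phi₀) ⇒ h = h₀·(1−phi₀)/(1−phi)
h = 0.051 × (1 − 0.68)/(1 − 0.1242) = 0.051 × 0.3654 = 0.0186 km

0.019 km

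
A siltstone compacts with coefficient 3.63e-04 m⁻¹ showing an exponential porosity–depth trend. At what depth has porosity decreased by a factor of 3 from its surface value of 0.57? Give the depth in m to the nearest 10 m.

3030 m

Working in km (1 km = 1000 m; k in km⁻¹ = k in m⁻¹ × 1000):
φ/φ₀ = 1/3 ⇒ exp(−k·d) = 1/3 ⇒ d = ln(3) / k
d = 1.0986 / 0.363 = 3.026 km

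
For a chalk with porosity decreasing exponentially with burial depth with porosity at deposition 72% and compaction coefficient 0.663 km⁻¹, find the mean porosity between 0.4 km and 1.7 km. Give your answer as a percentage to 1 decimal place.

37.0%

⟨phi⟩ = (1/(z₂−z₁)) ∫ phi₀ e^(−cz) dz = phi₀·(e^(−c·z₁) − e^(−c·z₂)) / (c·(z₂−z₁))
e^(−0.663×0.4) = 0.7671; e^(−0.663×1.7) = 0.3240
⟨phi⟩ = 0.72 × (0.7671 − 0.3240) / (0.663 × 1.3) = 0.72 × 0.5141 = 0.3701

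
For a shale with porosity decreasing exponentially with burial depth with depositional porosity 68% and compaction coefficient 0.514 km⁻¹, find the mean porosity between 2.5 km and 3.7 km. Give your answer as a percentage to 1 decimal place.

⟨n⟩ = (1/(Z₂−Z₁)) ∫ n₀ e^(−kZ) dZ = n₀·(e^(−k·Z₁) − e^(−k·Z₂)) / (k·(Z₂−Z₁))
e^(−0.514×2.5) = 0.2767; e^(−0.514×3.7) = 0.1493
⟨n⟩ = 0.68 × (0.2767 − 0.1493) / (0.514 × 1.2) = 0.68 × 0.2065 = 0.1404

14.0%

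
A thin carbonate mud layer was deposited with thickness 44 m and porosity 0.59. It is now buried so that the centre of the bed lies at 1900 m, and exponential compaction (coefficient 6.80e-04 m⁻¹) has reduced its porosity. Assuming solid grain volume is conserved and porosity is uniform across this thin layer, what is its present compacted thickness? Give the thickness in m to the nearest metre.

Working in km (1 km = 1000 m; c in km⁻¹ = c in m⁻¹ × 1000):
Porosity at 1.9 km: φ = 0.59·exp(−0.68×1.9) = 0.1621
Solid-volume conservation: h(1−φ) = h₀(1−φ₀) ⇒ h = h₀·(1−φ₀)/(1−φ)
h = 0.044 × (1 − 0.59)/(1 − 0.1621) = 0.044 × 0.4893 = 0.0215 km

22 m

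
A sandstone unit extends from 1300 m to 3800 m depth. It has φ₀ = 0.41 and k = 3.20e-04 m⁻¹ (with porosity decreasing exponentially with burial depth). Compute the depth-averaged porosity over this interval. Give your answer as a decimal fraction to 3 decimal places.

0.186

Working in km (1 km = 1000 m; k in km⁻¹ = k in m⁻¹ × 1000):
⟨φ⟩ = (1/(d₂−d₁)) ∫ φ₀ e^(−kd) dd = φ₀·(e^(−k·d₁) − e^(−k·d₂)) / (k·(d₂−d₁))
e^(−0.32×1.3) = 0.6597; e^(−0.32×3.8) = 0.2964
⟨φ⟩ = 0.41 × (0.6597 − 0.2964) / (0.32 × 2.5) = 0.41 × 0.4541 = 0.1862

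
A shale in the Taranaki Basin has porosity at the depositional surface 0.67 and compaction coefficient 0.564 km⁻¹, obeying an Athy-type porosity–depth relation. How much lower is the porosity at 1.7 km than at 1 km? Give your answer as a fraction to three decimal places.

0.124

n(1) = 0.67·e^(−0.564×1) = 0.3812
n(1.7) = 0.67·e^(−0.564×1.7) = 0.2568
Δn = 0.3812 − 0.2568 = 0.1243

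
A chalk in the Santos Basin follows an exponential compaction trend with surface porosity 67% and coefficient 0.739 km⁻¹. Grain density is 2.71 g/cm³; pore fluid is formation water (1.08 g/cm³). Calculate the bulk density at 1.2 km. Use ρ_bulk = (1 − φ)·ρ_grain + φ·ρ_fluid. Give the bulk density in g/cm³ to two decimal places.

Porosity at depth: phi = 0.67·exp(−0.739×1.2) = 0.67×0.4120 = 0.2760
Bulk density: ρ_b = (1−phi)ρ_g + phi·ρ_f = 0.7240×2.71 + 0.2760×1.08
       = 1.962 + 0.298 = 2.260 g/cm³

2.26 g/cm³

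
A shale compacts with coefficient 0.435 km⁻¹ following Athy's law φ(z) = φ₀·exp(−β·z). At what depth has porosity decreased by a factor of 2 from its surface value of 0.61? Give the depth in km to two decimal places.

φ/φ₀ = 1/2 ⇒ exp(−β·z) = 1/2 ⇒ z = ln(2) / β
z = 0.6931 / 0.435 = 1.593 km

1.59 km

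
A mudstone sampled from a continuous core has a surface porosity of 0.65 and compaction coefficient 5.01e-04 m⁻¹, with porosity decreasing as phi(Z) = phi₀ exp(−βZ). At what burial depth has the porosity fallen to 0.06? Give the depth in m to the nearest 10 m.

4760 m

Working in km (1 km = 1000 m; β in km⁻¹ = β in m⁻¹ × 1000):
Invert Athy's law: Z = ln(phi₀/phi) / β
Z = ln(0.65/0.06) / 0.501 = ln(10.83) / 0.501 = 2.3826 / 0.501 = 4.756 km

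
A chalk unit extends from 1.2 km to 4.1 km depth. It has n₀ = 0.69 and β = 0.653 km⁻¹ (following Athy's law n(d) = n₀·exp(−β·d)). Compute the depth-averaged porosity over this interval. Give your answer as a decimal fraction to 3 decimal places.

0.141

⟨n⟩ = (1/(d₂−d₁)) ∫ n₀ e^(−βd) dd = n₀·(e^(−β·d₁) − e^(−β·d₂)) / (β·(d₂−d₁))
e^(−0.653×1.2) = 0.4568; e^(−0.653×4.1) = 0.0687
⟨n⟩ = 0.69 × (0.4568 − 0.0687) / (0.653 × 2.9) = 0.69 × 0.2049 = 0.1414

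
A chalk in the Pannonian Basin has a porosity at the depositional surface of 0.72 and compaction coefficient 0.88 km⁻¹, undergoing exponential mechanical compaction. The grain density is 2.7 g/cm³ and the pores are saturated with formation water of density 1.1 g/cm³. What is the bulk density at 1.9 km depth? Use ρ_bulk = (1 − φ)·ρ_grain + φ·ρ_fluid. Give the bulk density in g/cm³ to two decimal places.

Porosity at depth: φ = 0.72·exp(−0.88×1.9) = 0.72×0.1879 = 0.1353
Bulk density: ρ_b = (1−φ)ρ_g + φ·ρ_f = 0.8647×2.7 + 0.1353×1.1
       = 2.335 + 0.149 = 2.484 g/cm³

2.48 g/cm³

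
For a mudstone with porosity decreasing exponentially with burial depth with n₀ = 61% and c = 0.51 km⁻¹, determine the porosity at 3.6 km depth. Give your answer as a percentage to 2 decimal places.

9.73%

n = n₀·exp(−c·d) = 0.61 × exp(−0.51 × 3.6) = 0.61 × exp(−1.836)
  = 0.61 × 0.1595 = 0.0973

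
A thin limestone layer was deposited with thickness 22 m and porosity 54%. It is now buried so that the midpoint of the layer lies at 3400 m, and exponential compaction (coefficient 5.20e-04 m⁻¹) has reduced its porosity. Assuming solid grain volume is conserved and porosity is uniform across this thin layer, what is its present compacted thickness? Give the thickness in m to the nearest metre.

Working in km (1 km = 1000 m; k in km⁻¹ = k in m⁻¹ × 1000):
Porosity at 3.4 km: phi = 0.54·exp(−0.52×3.4) = 0.0922
Solid-volume conservation: h(1−phi) = h₀(1−phi₀) ⇒ h = h₀·(1−phi₀)/(1−phi)
h = 0.022 × (1 − 0.54)/(1 − 0.0922) = 0.022 × 0.5067 = 0.0111 km

11 m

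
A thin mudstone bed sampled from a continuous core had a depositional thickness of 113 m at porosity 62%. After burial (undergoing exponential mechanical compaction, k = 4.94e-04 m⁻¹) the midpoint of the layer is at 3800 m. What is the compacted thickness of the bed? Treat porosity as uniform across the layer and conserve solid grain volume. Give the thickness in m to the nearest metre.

Working in km (1 km = 1000 m; k in km⁻¹ = k in m⁻¹ × 1000):
Porosity at 3.8 km: phi = 0.62·exp(−0.494×3.8) = 0.0949
Solid-volume conservation: h(1−phi) = h₀(1−phi₀) ⇒ h = h₀·(1−phi₀)/(1−phi)
h = 0.113 × (1 − 0.62)/(1 − 0.0949) = 0.113 × 0.4198 = 0.0474 km

47 m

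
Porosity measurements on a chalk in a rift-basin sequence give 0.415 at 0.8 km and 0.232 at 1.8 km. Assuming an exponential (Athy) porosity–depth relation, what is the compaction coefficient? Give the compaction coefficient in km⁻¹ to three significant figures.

Athy: n(Z) = n₀ e^(−kZ) ⇒ n₁/n₂ = e^{k(Z₂−Z₁)} ⇒ k = ln(n₁/n₂)/(Z₂−Z₁)
k = ln(0.415/0.232) / (1.8 − 0.8) = ln(1.789) / 1 = 0.5815 / 1 = 0.5815 km⁻¹

0.582 km⁻¹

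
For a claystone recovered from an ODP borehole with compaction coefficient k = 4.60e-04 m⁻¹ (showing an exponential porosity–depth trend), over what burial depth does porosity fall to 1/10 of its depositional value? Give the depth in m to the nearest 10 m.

Working in km (1 km = 1000 m; k in km⁻¹ = k in m⁻¹ × 1000):
phi/phi₀ = 1/10 ⇒ exp(−k·d) = 1/10 ⇒ d = ln(10) / k
d = 2.3026 / 0.46 = 5.006 km

5010 m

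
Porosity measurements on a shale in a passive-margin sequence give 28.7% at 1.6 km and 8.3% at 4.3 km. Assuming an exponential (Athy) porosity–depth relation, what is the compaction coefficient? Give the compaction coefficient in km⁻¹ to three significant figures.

Athy: φ(z) = φ₀ e^(−kz) ⇒ φ₁/φ₂ = e^{k(z₂−z₁)} ⇒ k = ln(φ₁/φ₂)/(z₂−z₁)
k = ln(0.287/0.083) / (4.3 − 1.6) = ln(3.458) / 2.7 = 1.2406 / 2.7 = 0.4595 km⁻¹

0.459 km⁻¹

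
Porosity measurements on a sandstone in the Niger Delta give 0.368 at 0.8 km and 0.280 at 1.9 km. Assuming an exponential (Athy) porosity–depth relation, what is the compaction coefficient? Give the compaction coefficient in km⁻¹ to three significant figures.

0.248 km⁻¹

Athy: n(d) = n₀ e^(−βd) ⇒ n₁/n₂ = e^{β(d₂−d₁)} ⇒ β = ln(n₁/n₂)/(d₂−d₁)
β = ln(0.368/0.28) / (1.9 − 0.8) = ln(1.314) / 1.1 = 0.2733 / 1.1 = 0.2484 km⁻¹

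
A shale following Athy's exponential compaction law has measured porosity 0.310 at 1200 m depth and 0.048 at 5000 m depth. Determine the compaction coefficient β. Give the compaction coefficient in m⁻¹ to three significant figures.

0.000491 m⁻¹

Working in km (1 km = 1000 m; β in km⁻¹ = β in m⁻¹ × 1000):
Athy: n(z) = n₀ e^(−βz) ⇒ n₁/n₂ = e^{β(z₂−z₁)} ⇒ β = ln(n₁/n₂)/(z₂−z₁)
β = ln(0.31/0.048) / (5 − 1.2) = ln(6.458) / 3.8 = 1.8654 / 3.8 = 0.4909 km⁻¹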